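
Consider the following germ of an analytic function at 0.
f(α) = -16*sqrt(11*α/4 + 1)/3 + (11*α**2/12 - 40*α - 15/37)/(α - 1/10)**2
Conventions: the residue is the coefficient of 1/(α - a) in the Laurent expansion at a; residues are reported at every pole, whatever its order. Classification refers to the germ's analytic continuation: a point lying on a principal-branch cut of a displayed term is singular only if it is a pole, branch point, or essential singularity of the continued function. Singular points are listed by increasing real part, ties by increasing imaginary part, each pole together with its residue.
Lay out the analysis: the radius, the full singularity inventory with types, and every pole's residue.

Radius of convergence at 0: 1/10.
At -4/11: an algebraic (square-root) branch point.
At 1/10: a pole of order 2; residue -2389/60.

Denominator factor (α - 1/10)^2: pole of order 2 at 1/10, modulus 1/10.
Branch term (-16/3)*sqrt(1 - α/(-4/11)): its argument vanishes at α = -4/11, a square-root branch point, modulus 4/11.
The radius of convergence is the smallest modulus among the singular points: 1/10.
The branch term is analytic at 1/10 and contributes nothing to the residue; only the rational part matters.
At the order-2 pole 1/10 set g(α) = (α - (1/10))^2*(rational part) = 11*α**2/12 - 40*α - 15/37.
Order-2 pole: residue = g'(a); g'(1/10) = -2389/60, so the residue is -2389/60.
List the singular points by increasing real part (a conjugate pair: the negative imaginary part first).


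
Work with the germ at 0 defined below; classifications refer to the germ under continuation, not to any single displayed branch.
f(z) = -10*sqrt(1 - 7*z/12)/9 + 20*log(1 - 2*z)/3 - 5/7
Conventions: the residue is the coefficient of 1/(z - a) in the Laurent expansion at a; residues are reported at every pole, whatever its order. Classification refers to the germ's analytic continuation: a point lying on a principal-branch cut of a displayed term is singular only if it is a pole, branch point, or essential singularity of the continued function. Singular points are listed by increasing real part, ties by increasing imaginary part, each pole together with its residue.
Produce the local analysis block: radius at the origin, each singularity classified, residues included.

Branch term (20/3)*log(1 - z/(1/2)): its argument vanishes at z = 1/2, a logarithmic branch point, modulus 1/2.
Branch term (-10/9)*sqrt(1 - z/(12/7)): its argument vanishes at z = 12/7, a square-root branch point, modulus 12/7.
The radius of convergence is the smallest modulus among the singular points: 1/2.
List the singular points by increasing real part (a conjugate pair: the negative imaginary part first).

Radius of convergence at 0: 1/2.
At 1/2: a logarithmic branch point.
At 12/7: an algebraic (square-root) branch point.


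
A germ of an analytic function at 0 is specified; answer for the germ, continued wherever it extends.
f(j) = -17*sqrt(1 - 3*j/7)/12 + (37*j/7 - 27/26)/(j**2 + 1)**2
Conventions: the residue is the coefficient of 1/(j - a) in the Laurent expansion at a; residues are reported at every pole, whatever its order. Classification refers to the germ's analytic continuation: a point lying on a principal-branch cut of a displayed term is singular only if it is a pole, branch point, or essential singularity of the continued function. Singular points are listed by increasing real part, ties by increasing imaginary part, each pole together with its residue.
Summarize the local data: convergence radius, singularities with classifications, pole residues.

Radius of convergence at 0: 1.
At -(1)*i: a pole of order 2; residue -(27/104)*i.
At (1)*i: a pole of order 2; residue (27/104)*i.
At 7/3: an algebraic (square-root) branch point.

Denominator factor (j**2 + 1)^2: discriminant -4, complex-conjugate roots (1)*i and -(1)*i; poles of order 2, moduli 1 and 1.
Branch term (-17/12)*sqrt(1 - j/(7/3)): its argument vanishes at j = 7/3, a square-root branch point, modulus 7/3.
The radius of convergence is the smallest modulus among the singular points: 1.
The branch term is analytic at -(1)*i and contributes nothing to the residue; only the rational part matters.
The factor j**2 + 1 splits as (j - a)(j - a') with a = -(1)*i, a' = (1)*i. At the order-2 pole a set g(j) = (j - a)^2*(rational part) = [37*j/7 - 27/26] / (j - a')^2.
Order-2 pole: residue = g'(a); g'(-(1)*i) = -(27/104)*i, so the residue is -(27/104)*i.
The branch term is analytic at (1)*i and contributes nothing to the residue; only the rational part matters.
The factor j**2 + 1 splits as (j - a)(j - a') with a = (1)*i, a' = -(1)*i. At the order-2 pole a set g(j) = (j - a)^2*(rational part) = [37*j/7 - 27/26] / (j - a')^2.
Order-2 pole: residue = g'(a); g'((1)*i) = (27/104)*i, so the residue is (27/104)*i.
List the singular points by increasing real part (a conjugate pair: the negative imaginary part first).


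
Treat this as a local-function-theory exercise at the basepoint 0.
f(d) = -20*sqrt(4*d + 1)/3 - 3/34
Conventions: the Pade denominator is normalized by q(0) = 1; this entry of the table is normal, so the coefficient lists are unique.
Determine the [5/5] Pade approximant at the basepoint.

Taylor coefficients needed (expand at 0): a_0 = -689/102, a_1 = -40/3, a_2 = 40/3, a_3 = -80/3, a_4 = 200/3, a_5 = -560/3, a_6 = 560, a_7 = -1760, a_8 = 5720, a_9 = -57200/3, a_10 = 194480/3.
Write the denominator as Q(d) = 1 + q1*d + q2*d^2 + q3*d^3 + q4*d^4 + q5*d^5. Requiring Q*f - P = O(d^11) with deg P <= 5 kills the coefficients of d^6..d^10 in Q*f:
  d^6: a_6 + q1*a_5 + q2*a_4 + q3*a_3 + q4*a_2 + q5*a_1 = 0, i.e. 560 + (-560/3)*q1 + (200/3)*q2 + (-80/3)*q3 + (40/3)*q4 + (-40/3)*q5 = 0.
  d^7: a_7 + q1*a_6 + q2*a_5 + q3*a_4 + q4*a_3 + q5*a_2 = 0, i.e. -1760 + (560)*q1 + (-560/3)*q2 + (200/3)*q3 + (-80/3)*q4 + (40/3)*q5 = 0.
  d^8: a_8 + q1*a_7 + q2*a_6 + q3*a_5 + q4*a_4 + q5*a_3 = 0, i.e. 5720 + (-1760)*q1 + (560)*q2 + (-560/3)*q3 + (200/3)*q4 + (-80/3)*q5 = 0.
  d^9: a_9 + q1*a_8 + q2*a_7 + q3*a_6 + q4*a_5 + q5*a_4 = 0, i.e. -57200/3 + (5720)*q1 + (-1760)*q2 + (560)*q3 + (-560/3)*q4 + (200/3)*q5 = 0.
  d^10: a_10 + q1*a_9 + q2*a_8 + q3*a_7 + q4*a_6 + q5*a_5 = 0, i.e. 194480/3 + (-57200/3)*q1 + (5720)*q2 + (-1760)*q3 + (560)*q4 + (-560/3)*q5 = 0.
Solving this linear system: q1 = 9, q2 = 28, q3 = 35, q4 = 15, q5 = 1.
The numerator is Q*f truncated at degree 5: P0 = a_0 = -689/102; P1 = a_1 + q1*a_0 = -7561/102; P2 = a_2 + q1*a_1 + q2*a_0 = -15086/51; P3 = a_3 + q1*a_2 + q2*a_1 + q3*a_0 = -52675/102; P4 = a_4 + q1*a_3 + q2*a_2 + q3*a_1 + q4*a_0 = -37535/102; P5 = a_5 + q1*a_4 + q2*a_3 + q3*a_2 + q4*a_1 + q5*a_0 = -7489/102.

The Pade approximant has numerator coefficients [-689/102, -7561/102, -15086/51, -52675/102, -37535/102, -7489/102]; denominator coefficients [1, 9, 28, 35, 15, 1].


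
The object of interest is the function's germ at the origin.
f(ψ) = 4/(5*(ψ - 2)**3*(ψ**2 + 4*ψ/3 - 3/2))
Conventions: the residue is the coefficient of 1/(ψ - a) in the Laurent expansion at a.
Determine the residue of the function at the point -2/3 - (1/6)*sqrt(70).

The factor ψ**2 + 4*ψ/3 - 3/2 splits as (ψ - a)(ψ - a') with a = -2/3 - (1/6)*sqrt(70), a' = -2/3 + (1/6)*sqrt(70). At the order-1 pole a set g(ψ) = (ψ - a)*f(ψ) = [4/(5*(ψ - 2)**3)] / (ψ - a').
Simple pole: residue = g(a) at a = -2/3 - (1/6)*sqrt(70), which is -10056/148955 + (44736/5213425)*sqrt(70).

The residue is -10056/148955 + (44736/5213425)*sqrt(70).


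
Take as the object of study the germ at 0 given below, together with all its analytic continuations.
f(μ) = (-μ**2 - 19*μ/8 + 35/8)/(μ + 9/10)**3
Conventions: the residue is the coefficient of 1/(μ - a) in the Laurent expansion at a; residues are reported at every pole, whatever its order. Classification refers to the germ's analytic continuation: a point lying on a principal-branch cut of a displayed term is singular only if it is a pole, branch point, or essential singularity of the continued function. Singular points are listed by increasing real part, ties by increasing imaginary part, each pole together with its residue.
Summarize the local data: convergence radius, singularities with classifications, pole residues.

Radius of convergence at 0: 9/10.
At -9/10: a pole of order 3; residue -1.

Denominator factor (μ + 9/10)^3: pole of order 3 at -9/10, modulus 9/10.
The radius of convergence is the smallest modulus among the singular points: 9/10.
At the order-3 pole -9/10 set g(μ) = (μ - (-9/10))^3*f(μ) = -μ**2 - 19*μ/8 + 35/8.
Order-3 pole: residue = g''(a)/2; g''(-9/10) = -2, so the residue is -1.


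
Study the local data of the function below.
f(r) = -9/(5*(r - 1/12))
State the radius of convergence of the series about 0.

The radius of convergence is 1/12.

Denominator factor (r - 1/12): pole of order 1 at 1/12, modulus 1/12.
The radius of convergence is the smallest modulus among the singular points: 1/12.


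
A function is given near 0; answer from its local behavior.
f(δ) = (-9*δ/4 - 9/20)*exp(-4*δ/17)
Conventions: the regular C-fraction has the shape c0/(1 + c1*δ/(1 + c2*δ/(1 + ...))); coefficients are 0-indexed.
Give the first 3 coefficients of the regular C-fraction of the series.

The regular C-fraction coefficients are [-9/20, -81/17, 6893/1377].

Taylor coefficients (expand at 0): a_0 = -9/20, a_1 = -729/340, a_2 = 747/1445.
c0 = a_0 = -9/20. Peel one level at a time: if S = 1 + c*δ/S' with S'(0) = 1, then c is the δ-coefficient of S and S' = c*δ/(S - 1).
S_1 = c0/f = 1 + (-81/17)*δ + (6893/289)*δ^2 + ...; c1 = -81/17.
S_2 = c1*δ/(S_1 - 1) = 1 + (6893/1377)*δ + ...; c2 = 6893/1377.


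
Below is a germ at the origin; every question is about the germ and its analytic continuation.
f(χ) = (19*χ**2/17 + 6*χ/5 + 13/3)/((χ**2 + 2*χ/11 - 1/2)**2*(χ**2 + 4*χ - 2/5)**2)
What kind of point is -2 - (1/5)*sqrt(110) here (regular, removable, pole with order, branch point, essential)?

The denominator factor χ**2 + 4*χ - 2/5 vanishes at -2 - (1/5)*sqrt(110) and appears to the power 2; the numerator there equals 2887/255 + (278/425)*sqrt(110), nonzero, and no other factor vanishes.
Hence a pole whose order is the multiplicity, 2.

The point is a pole of order 2.


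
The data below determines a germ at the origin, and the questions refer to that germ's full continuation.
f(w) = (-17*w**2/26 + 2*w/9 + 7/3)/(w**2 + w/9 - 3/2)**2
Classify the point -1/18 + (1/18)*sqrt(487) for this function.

The denominator factor w**2 + w/9 - 3/2 vanishes at -1/18 + (1/18)*sqrt(487) and appears to the power 2; the numerator there equals 469/351 + (23/1404)*sqrt(487), nonzero, and no other factor vanishes.
Hence a pole whose order is the multiplicity, 2.

The point is a pole of order 2.


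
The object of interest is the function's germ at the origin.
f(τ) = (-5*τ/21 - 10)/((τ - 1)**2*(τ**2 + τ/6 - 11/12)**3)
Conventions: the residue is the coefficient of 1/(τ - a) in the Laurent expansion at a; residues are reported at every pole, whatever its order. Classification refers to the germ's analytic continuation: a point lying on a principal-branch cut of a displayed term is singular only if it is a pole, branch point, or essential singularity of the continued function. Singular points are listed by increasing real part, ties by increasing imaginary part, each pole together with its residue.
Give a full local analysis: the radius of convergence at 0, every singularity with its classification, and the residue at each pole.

Denominator factor (τ**2 + τ/6 - 11/12)^3: discriminant 133/36, real irrational roots -1/12 + (1/12)*sqrt(133) and -1/12 - (1/12)*sqrt(133); poles of order 3, moduli -1/12 + (1/12)*sqrt(133) and 1/12 + (1/12)*sqrt(133).
Denominator factor (τ - 1)^2: pole of order 2 at 1, modulus 1.
The radius of convergence is the smallest modulus among the singular points: -1/12 + (1/12)*sqrt(133).
The factor τ**2 + τ/6 - 11/12 splits as (τ - a)(τ - a') with a = -1/12 - (1/12)*sqrt(133), a' = -1/12 + (1/12)*sqrt(133). At the order-3 pole a set g(τ) = (τ - a)^3*f(τ) = [(-5*τ/21 - 10)/(τ - 1)**2] / (τ - a')^3.
Order-3 pole: residue = g''(a)/2; g''(-1/12 - (1/12)*sqrt(133)) = -357440/21 + (72928646720/49405377)*sqrt(133), so the residue is -178720/21 + (36464323360/49405377)*sqrt(133).
The factor τ**2 + τ/6 - 11/12 splits as (τ - a)(τ - a') with a = -1/12 + (1/12)*sqrt(133), a' = -1/12 - (1/12)*sqrt(133). At the order-3 pole a set g(τ) = (τ - a)^3*f(τ) = [(-5*τ/21 - 10)/(τ - 1)**2] / (τ - a')^3.
Order-3 pole: residue = g''(a)/2; g''(-1/12 + (1/12)*sqrt(133)) = -357440/21 - (72928646720/49405377)*sqrt(133), so the residue is -178720/21 - (36464323360/49405377)*sqrt(133).
At the order-2 pole 1 set g(τ) = (τ - (1))^2*f(τ) = (-5*τ/21 - 10)/(τ**2 + τ/6 - 11/12)**3.
Order-2 pole: residue = g'(a); g'(1) = 357440/21, so the residue is 357440/21.
List the singular points by increasing real part (a conjugate pair: the negative imaginary part first).

Radius of convergence at 0: -1/12 + (1/12)*sqrt(133).
At -1/12 - (1/12)*sqrt(133): a pole of order 3; residue -178720/21 + (36464323360/49405377)*sqrt(133).
At -1/12 + (1/12)*sqrt(133): a pole of order 3; residue -178720/21 - (36464323360/49405377)*sqrt(133).
At 1: a pole of order 2; residue 357440/21.


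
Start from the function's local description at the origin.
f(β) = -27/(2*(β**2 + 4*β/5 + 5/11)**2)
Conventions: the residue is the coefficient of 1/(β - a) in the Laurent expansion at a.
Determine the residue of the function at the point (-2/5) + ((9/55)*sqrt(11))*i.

The residue is ((1375/216)*sqrt(11))*i.

The factor β**2 + 4*β/5 + 5/11 splits as (β - a)(β - a') with a = (-2/5) + ((9/55)*sqrt(11))*i, a' = (-2/5) - ((9/55)*sqrt(11))*i. At the order-2 pole a set g(β) = (β - a)^2*f(β) = [-27/2] / (β - a')^2.
Order-2 pole: residue = g'(a); g'((-2/5) + ((9/55)*sqrt(11))*i) = ((1375/216)*sqrt(11))*i, so the residue is ((1375/216)*sqrt(11))*i.


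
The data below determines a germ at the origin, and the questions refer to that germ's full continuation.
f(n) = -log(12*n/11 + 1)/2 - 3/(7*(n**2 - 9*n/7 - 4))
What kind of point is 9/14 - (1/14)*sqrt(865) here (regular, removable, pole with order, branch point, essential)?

The point is a pole of order 1.

The denominator factor n**2 - 9*n/7 - 4 vanishes at 9/14 - (1/14)*sqrt(865) and appears to the power 1; the numerator there equals -3/7, nonzero, and no other factor vanishes.
The branch terms are analytic at this point.
Hence a pole whose order is the multiplicity, 1.


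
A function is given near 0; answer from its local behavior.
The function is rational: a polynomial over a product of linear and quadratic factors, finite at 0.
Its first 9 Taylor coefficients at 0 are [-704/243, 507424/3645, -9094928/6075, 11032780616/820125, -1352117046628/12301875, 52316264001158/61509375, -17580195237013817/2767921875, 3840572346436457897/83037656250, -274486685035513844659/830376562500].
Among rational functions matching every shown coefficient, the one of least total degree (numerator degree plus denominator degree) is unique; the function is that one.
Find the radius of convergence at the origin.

The radius of convergence is -11/10 + (1/20)*sqrt(634).

No rational of total degree below 7 reproduces all 9 coefficients; solving the [2/5] Pade equations on them gives f(v) = (4*v**2/25 - 30*v + 22/27)/((v - 2)*(v**2 - 11*v/5 - 3/8)**2), whose expansion matches every shown term.
Denominator factor (v - 2): pole of order 1 at 2, modulus 2.
Denominator factor (v**2 - 11*v/5 - 3/8)^2: discriminant 317/50, real irrational roots 11/10 + (1/20)*sqrt(634) and 11/10 - (1/20)*sqrt(634); poles of order 2, moduli 11/10 + (1/20)*sqrt(634) and -11/10 + (1/20)*sqrt(634).
The radius of convergence is the smallest modulus among the singular points: -11/10 + (1/20)*sqrt(634).


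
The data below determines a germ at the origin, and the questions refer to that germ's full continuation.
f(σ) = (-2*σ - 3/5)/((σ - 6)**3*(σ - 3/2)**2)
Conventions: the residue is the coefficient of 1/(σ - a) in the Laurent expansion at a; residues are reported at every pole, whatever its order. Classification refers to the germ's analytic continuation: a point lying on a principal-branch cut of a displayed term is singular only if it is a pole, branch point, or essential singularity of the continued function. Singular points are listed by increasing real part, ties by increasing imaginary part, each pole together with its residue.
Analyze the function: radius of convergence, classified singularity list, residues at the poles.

Radius of convergence at 0: 3/2.
At 3/2: a pole of order 2; residue 176/3645.
At 6: a pole of order 3; residue -176/3645.

Denominator factor (σ - 3/2)^2: pole of order 2 at 3/2, modulus 3/2.
Denominator factor (σ - 6)^3: pole of order 3 at 6, modulus 6.
The radius of convergence is the smallest modulus among the singular points: 3/2.
At the order-2 pole 3/2 set g(σ) = (σ - (3/2))^2*f(σ) = (-2*σ - 3/5)/(σ - 6)**3.
Order-2 pole: residue = g'(a); g'(3/2) = 176/3645, so the residue is 176/3645.
At the order-3 pole 6 set g(σ) = (σ - (6))^3*f(σ) = (-2*σ - 3/5)/(σ - 3/2)**2.
Order-3 pole: residue = g''(a)/2; g''(6) = -352/3645, so the residue is -176/3645.
List the singular points by increasing real part (a conjugate pair: the negative imaginary part first).


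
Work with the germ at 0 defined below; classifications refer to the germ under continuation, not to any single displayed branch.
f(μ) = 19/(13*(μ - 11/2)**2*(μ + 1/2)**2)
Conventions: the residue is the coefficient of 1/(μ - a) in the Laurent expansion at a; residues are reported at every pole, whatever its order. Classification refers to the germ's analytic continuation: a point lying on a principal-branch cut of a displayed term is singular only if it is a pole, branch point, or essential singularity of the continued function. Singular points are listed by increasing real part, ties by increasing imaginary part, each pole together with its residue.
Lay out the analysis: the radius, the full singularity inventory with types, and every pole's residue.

Denominator factor (μ + 1/2)^2: pole of order 2 at -1/2, modulus 1/2.
Denominator factor (μ - 11/2)^2: pole of order 2 at 11/2, modulus 11/2.
The radius of convergence is the smallest modulus among the singular points: 1/2.
At the order-2 pole -1/2 set g(μ) = (μ - (-1/2))^2*f(μ) = 19/(13*(μ - 11/2)**2).
Order-2 pole: residue = g'(a); g'(-1/2) = 19/1404, so the residue is 19/1404.
At the order-2 pole 11/2 set g(μ) = (μ - (11/2))^2*f(μ) = 19/(13*(μ + 1/2)**2).
Order-2 pole: residue = g'(a); g'(11/2) = -19/1404, so the residue is -19/1404.
List the singular points by increasing real part (a conjugate pair: the negative imaginary part first).

Radius of convergence at 0: 1/2.
At -1/2: a pole of order 2; residue 19/1404.
At 11/2: a pole of order 2; residue -19/1404.


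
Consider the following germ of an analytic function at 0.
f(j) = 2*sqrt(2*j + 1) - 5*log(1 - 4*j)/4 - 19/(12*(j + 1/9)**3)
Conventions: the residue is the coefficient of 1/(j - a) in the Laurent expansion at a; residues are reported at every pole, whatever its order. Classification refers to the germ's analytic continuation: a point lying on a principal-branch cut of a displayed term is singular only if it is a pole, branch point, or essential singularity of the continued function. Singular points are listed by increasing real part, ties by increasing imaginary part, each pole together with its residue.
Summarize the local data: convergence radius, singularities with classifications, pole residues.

Radius of convergence at 0: 1/9.
At -1/2: an algebraic (square-root) branch point.
At -1/9: a pole of order 3; residue 0.
At 1/4: a logarithmic branch point.

Denominator factor (j + 1/9)^3: pole of order 3 at -1/9, modulus 1/9.
Branch term (2)*sqrt(1 - j/(-1/2)): its argument vanishes at j = -1/2, a square-root branch point, modulus 1/2.
Branch term (-5/4)*log(1 - j/(1/4)): its argument vanishes at j = 1/4, a logarithmic branch point, modulus 1/4.
The radius of convergence is the smallest modulus among the singular points: 1/9.
The branch terms are analytic at -1/9 and contribute nothing to the residue; only the rational part matters.
At the order-3 pole -1/9 set g(j) = (j - (-1/9))^3*(rational part) = -19/12.
Order-3 pole: residue = g''(a)/2; g''(-1/9) = 0, so the residue is 0.
List the singular points by increasing real part (a conjugate pair: the negative imaginary part first).


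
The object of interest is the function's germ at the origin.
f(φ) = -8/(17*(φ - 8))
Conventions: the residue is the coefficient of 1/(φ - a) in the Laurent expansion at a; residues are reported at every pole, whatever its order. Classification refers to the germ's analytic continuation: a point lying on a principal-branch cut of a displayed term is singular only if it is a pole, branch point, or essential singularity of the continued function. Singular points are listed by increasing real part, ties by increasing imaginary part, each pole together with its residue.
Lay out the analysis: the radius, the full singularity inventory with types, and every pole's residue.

Radius of convergence at 0: 8.
At 8: a pole of order 1; residue -8/17.

Denominator factor (φ - 8): pole of order 1 at 8, modulus 8.
The radius of convergence is the smallest modulus among the singular points: 8.
At the order-1 pole 8 set g(φ) = (φ - (8))*f(φ) = -8/17.
Simple pole: residue = g(a) at a = 8, which is -8/17.


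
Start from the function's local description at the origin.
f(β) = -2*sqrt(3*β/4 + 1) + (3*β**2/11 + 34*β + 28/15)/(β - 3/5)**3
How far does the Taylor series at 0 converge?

The radius of convergence is 3/5.

Denominator factor (β - 3/5)^3: pole of order 3 at 3/5, modulus 3/5.
Branch term (-2)*sqrt(1 - β/(-4/3)): its argument vanishes at β = -4/3, a square-root branch point, modulus 4/3.
The radius of convergence is the smallest modulus among the singular points: 3/5.


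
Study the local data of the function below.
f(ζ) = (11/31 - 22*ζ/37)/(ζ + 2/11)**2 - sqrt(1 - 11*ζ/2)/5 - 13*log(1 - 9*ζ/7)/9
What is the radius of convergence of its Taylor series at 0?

The radius of convergence is 2/11.

Denominator factor (ζ + 2/11)^2: pole of order 2 at -2/11, modulus 2/11.
Branch term (-13/9)*log(1 - ζ/(7/9)): its argument vanishes at ζ = 7/9, a logarithmic branch point, modulus 7/9.
Branch term (-1/5)*sqrt(1 - ζ/(2/11)): its argument vanishes at ζ = 2/11, a square-root branch point, modulus 2/11.
The radius of convergence is the smallest modulus among the singular points: 2/11.


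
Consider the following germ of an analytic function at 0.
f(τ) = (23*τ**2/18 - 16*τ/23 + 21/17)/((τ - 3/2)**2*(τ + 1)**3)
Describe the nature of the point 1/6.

The point is a regular point.

Denominator factors: τ + 1 = 7/6 at τ = 1/6; τ - 3/2 = -4/3 at τ = 1/6 — none vanishes.
So the germ continues analytically to 1/6.


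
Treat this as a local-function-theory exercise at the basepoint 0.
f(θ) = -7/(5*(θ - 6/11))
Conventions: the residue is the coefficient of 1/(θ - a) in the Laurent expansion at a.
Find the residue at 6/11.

The residue is -7/5.

At the order-1 pole 6/11 set g(θ) = (θ - (6/11))*f(θ) = -7/5.
Simple pole: residue = g(a) at a = 6/11, which is -7/5.


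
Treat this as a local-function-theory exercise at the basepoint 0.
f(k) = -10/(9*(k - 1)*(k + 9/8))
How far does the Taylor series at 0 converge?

The radius of convergence is 1.

Denominator factor (k + 9/8): pole of order 1 at -9/8, modulus 9/8.
Denominator factor (k - 1): pole of order 1 at 1, modulus 1.
The radius of convergence is the smallest modulus among the singular points: 1.


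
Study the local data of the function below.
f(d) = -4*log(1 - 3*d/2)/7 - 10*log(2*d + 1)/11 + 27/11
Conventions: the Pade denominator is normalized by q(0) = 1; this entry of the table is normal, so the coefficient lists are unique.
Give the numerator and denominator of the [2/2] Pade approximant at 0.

The Pade approximant has numerator coefficients [27/11, -40523195/47604326, -352377371/190417304]; denominator coefficients [1, 27653/618238, -12901849/7418856].

Taylor coefficients needed (expand at 0): a_0 = 27/11, a_1 = -74/77, a_2 = 379/154, a_3 = -823/462, a_4 = 5371/1232.
Write the denominator as Q(d) = 1 + q1*d + q2*d^2. Requiring Q*f - P = O(d^5) with deg P <= 2 kills the coefficients of d^3..d^4 in Q*f:
  d^3: a_3 + q1*a_2 + q2*a_1 = 0, i.e. -823/462 + (379/154)*q1 + (-74/77)*q2 = 0.
  d^4: a_4 + q1*a_3 + q2*a_2 = 0, i.e. 5371/1232 + (-823/462)*q1 + (379/154)*q2 = 0.
Solving this linear system: q1 = 27653/618238, q2 = -12901849/7418856.
The numerator is Q*f truncated at degree 2: P0 = a_0 = 27/11; P1 = a_1 + q1*a_0 = -40523195/47604326; P2 = a_2 + q1*a_1 + q2*a_0 = -352377371/190417304.


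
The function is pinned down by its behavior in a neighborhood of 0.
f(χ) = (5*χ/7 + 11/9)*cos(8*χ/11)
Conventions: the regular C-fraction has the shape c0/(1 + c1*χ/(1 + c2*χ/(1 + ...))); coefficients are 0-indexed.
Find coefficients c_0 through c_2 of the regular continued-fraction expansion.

The regular C-fraction coefficients are [11/9, -45/77, 3593/3465].

Taylor coefficients (expand at 0): a_0 = 11/9, a_1 = 5/7, a_2 = -32/99.
c0 = a_0 = 11/9. Peel one level at a time: if S = 1 + c*χ/S' with S'(0) = 1, then c is the χ-coefficient of S and S' = c*χ/(S - 1).
S_1 = c0/f = 1 + (-45/77)*χ + (3593/5929)*χ^2 + ...; c1 = -45/77.
S_2 = c1*χ/(S_1 - 1) = 1 + (3593/3465)*χ + ...; c2 = 3593/3465.


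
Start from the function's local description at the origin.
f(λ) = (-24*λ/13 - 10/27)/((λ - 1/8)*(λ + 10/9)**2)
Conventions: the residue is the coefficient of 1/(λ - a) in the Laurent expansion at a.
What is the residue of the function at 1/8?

The residue is -40512/102973.

At the order-1 pole 1/8 set g(λ) = (λ - (1/8))*f(λ) = (-24*λ/13 - 10/27)/(λ + 10/9)**2.
Simple pole: residue = g(a) at a = 1/8, which is -40512/102973.


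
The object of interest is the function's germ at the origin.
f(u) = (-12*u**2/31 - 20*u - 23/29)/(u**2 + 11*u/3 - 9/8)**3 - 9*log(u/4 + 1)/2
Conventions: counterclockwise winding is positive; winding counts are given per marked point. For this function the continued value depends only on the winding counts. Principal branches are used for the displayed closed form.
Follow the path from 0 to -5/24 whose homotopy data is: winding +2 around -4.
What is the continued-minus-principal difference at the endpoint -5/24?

The rational part is single-valued and drops out of the difference; each branch term changes only by its own monodromy.
(-9/2)*log(1 - u/(-4)): each positive loop around -4 adds 2*pi*i to the log, so winding +2 contributes (-9/2)*(2)*2*pi*i = -(18)*pi*i.
Summing the contributions at u = -5/24 gives -(18)*pi*i.

Continued minus principal equals -(18)*pi*i.


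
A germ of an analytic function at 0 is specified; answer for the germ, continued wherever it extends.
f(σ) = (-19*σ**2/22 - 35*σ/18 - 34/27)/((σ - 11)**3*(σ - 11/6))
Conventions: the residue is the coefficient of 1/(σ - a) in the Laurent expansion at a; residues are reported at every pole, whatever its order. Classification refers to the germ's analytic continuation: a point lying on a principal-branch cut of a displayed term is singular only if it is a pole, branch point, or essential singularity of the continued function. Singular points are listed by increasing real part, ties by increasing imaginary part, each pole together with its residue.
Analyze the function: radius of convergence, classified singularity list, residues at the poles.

Radius of convergence at 0: 11/6.
At 11/6: a pole of order 1; residue 1669/166375.
At 11: a pole of order 3; residue -1669/166375.

Denominator factor (σ - 11/6): pole of order 1 at 11/6, modulus 11/6.
Denominator factor (σ - 11)^3: pole of order 3 at 11, modulus 11.
The radius of convergence is the smallest modulus among the singular points: 11/6.
At the order-1 pole 11/6 set g(σ) = (σ - (11/6))*f(σ) = (-19*σ**2/22 - 35*σ/18 - 34/27)/(σ - 11)**3.
Simple pole: residue = g(a) at a = 11/6, which is 1669/166375.
At the order-3 pole 11 set g(σ) = (σ - (11))^3*f(σ) = (-19*σ**2/22 - 35*σ/18 - 34/27)/(σ - 11/6).
Order-3 pole: residue = g''(a)/2; g''(11) = -3338/166375, so the residue is -1669/166375.
List the singular points by increasing real part (a conjugate pair: the negative imaginary part first).


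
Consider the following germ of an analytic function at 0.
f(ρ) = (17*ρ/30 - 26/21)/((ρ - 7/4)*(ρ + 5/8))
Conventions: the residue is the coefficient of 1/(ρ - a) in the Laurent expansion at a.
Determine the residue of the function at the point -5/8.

At the order-1 pole -5/8 set g(ρ) = (ρ - (-5/8))*f(ρ) = (17*ρ/30 - 26/21)/(ρ - 7/4).
Simple pole: residue = g(a) at a = -5/8, which is 535/798.

The residue is 535/798.


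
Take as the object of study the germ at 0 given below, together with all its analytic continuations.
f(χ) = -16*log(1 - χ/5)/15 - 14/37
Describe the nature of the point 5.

The term (-16/15)*log(1 - χ/(5)) has argument 1 - 5/(5) = 0 at 5: a logarithmic (infinitely-sheeted) branch point; the remaining terms are analytic or single-valued there.

The point is a logarithmic branch point.


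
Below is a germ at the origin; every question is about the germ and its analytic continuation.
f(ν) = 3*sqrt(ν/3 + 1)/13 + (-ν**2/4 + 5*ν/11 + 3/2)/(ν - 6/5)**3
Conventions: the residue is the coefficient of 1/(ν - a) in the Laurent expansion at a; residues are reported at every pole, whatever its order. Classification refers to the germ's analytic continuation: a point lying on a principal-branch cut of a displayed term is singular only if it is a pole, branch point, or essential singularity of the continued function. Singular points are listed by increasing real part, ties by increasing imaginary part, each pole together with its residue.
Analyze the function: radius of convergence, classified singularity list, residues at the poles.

Radius of convergence at 0: 6/5.
At -3: an algebraic (square-root) branch point.
At 6/5: a pole of order 3; residue -1/4.

Denominator factor (ν - 6/5)^3: pole of order 3 at 6/5, modulus 6/5.
Branch term (3/13)*sqrt(1 - ν/(-3)): its argument vanishes at ν = -3, a square-root branch point, modulus 3.
The radius of convergence is the smallest modulus among the singular points: 6/5.
The branch term is analytic at 6/5 and contributes nothing to the residue; only the rational part matters.
At the order-3 pole 6/5 set g(ν) = (ν - (6/5))^3*(rational part) = -ν**2/4 + 5*ν/11 + 3/2.
Order-3 pole: residue = g''(a)/2; g''(6/5) = -1/2, so the residue is -1/4.
List the singular points by increasing real part (a conjugate pair: the negative imaginary part first).


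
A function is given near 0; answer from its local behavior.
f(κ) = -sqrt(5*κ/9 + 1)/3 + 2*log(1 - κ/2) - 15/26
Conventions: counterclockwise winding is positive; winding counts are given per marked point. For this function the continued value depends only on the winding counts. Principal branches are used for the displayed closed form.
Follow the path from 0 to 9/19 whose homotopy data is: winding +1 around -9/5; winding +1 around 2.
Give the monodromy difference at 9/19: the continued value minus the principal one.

Continued minus principal equals ((4/57)*sqrt(114)) + ((4)*pi)*i.

The rational part is single-valued and drops out of the difference; each branch term changes only by its own monodromy.
(2)*log(1 - κ/(2)): each positive loop around 2 adds 2*pi*i to the log, so winding +1 contributes (2)*(1)*2*pi*i = (4)*pi*i.
(-1/3)*sqrt(1 - κ/(-9/5)): winding +1 is odd, the square root flips sign, contributing -2*(-1/3)*sqrt(1 - (9/19)/(-9/5)) = -2*(-1/3)*sqrt(24/19) = (4/57)*sqrt(114).
Summing the contributions at κ = 9/19 gives ((4/57)*sqrt(114)) + ((4)*pi)*i.


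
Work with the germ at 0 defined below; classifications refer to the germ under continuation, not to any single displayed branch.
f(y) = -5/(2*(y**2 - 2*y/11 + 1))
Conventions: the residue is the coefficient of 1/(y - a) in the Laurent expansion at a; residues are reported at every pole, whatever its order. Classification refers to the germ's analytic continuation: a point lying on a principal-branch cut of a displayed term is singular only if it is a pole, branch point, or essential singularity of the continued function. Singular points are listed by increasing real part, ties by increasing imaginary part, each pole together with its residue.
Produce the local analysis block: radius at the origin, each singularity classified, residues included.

Denominator factor (y**2 - 2*y/11 + 1): discriminant -480/121, complex-conjugate roots (1/11) + ((2/11)*sqrt(30))*i and (1/11) - ((2/11)*sqrt(30))*i; poles of order 1, moduli 1 and 1.
The radius of convergence is the smallest modulus among the singular points: 1.
The factor y**2 - 2*y/11 + 1 splits as (y - a)(y - a') with a = (1/11) - ((2/11)*sqrt(30))*i, a' = (1/11) + ((2/11)*sqrt(30))*i. At the order-1 pole a set g(y) = (y - a)*f(y) = [-5/2] / (y - a').
Simple pole: residue = g(a) at a = (1/11) - ((2/11)*sqrt(30))*i, which is -((11/48)*sqrt(30))*i.
The factor y**2 - 2*y/11 + 1 splits as (y - a)(y - a') with a = (1/11) + ((2/11)*sqrt(30))*i, a' = (1/11) - ((2/11)*sqrt(30))*i. At the order-1 pole a set g(y) = (y - a)*f(y) = [-5/2] / (y - a').
Simple pole: residue = g(a) at a = (1/11) + ((2/11)*sqrt(30))*i, which is ((11/48)*sqrt(30))*i.
List the singular points by increasing real part (a conjugate pair: the negative imaginary part first).

Radius of convergence at 0: 1.
At (1/11) - ((2/11)*sqrt(30))*i: a pole of order 1; residue -((11/48)*sqrt(30))*i.
At (1/11) + ((2/11)*sqrt(30))*i: a pole of order 1; residue ((11/48)*sqrt(30))*i.


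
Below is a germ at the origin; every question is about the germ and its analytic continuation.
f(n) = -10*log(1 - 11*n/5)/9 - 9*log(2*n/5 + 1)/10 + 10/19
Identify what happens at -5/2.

The term (-9/10)*log(1 - n/(-5/2)) has argument 1 - -5/2/(-5/2) = 0 at -5/2: a logarithmic (infinitely-sheeted) branch point; the remaining terms are analytic or single-valued there.

The point is a logarithmic branch point.


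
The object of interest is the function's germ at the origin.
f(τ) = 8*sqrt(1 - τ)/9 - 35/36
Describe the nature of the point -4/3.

The point is a regular point.

There is no denominator, hence no pole anywhere.
Branch term sqrt(1 - τ/(1)): argument at -4/3 is 7/3, nonzero, so -4/3 is not its branch point (a point on a principal cut is still regular for the continued germ).
So the germ continues analytically to -4/3.


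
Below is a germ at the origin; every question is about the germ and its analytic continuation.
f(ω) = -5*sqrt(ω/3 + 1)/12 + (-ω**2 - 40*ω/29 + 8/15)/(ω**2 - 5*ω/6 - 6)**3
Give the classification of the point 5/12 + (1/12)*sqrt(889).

The denominator factor ω**2 - 5*ω/6 - 6 vanishes at 5/12 + (1/12)*sqrt(889) and appears to the power 3; the numerator there equals -66697/10440 - (385/2088)*sqrt(889), nonzero, and no other factor vanishes.
The branch terms are analytic at this point.
Hence a pole whose order is the multiplicity, 3.

The point is a pole of order 3.


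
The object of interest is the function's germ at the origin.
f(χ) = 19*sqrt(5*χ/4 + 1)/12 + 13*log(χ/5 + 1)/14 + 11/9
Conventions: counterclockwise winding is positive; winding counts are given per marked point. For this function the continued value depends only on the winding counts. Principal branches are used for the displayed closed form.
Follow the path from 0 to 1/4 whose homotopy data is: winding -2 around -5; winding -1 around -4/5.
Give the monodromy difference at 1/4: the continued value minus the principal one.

The rational part is single-valued and drops out of the difference; each branch term changes only by its own monodromy.
(13/14)*log(1 - χ/(-5)): each positive loop around -5 adds 2*pi*i to the log, so winding -2 contributes (13/14)*(-2)*2*pi*i = -(26/7)*pi*i.
(19/12)*sqrt(1 - χ/(-4/5)): winding -1 is odd, the square root flips sign, contributing -2*(19/12)*sqrt(1 - (1/4)/(-4/5)) = -2*(19/12)*sqrt(21/16) = -(19/24)*sqrt(21).
Summing the contributions at χ = 1/4 gives (-(19/24)*sqrt(21)) - ((26/7)*pi)*i.

Continued minus principal equals (-(19/24)*sqrt(21)) - ((26/7)*pi)*i.


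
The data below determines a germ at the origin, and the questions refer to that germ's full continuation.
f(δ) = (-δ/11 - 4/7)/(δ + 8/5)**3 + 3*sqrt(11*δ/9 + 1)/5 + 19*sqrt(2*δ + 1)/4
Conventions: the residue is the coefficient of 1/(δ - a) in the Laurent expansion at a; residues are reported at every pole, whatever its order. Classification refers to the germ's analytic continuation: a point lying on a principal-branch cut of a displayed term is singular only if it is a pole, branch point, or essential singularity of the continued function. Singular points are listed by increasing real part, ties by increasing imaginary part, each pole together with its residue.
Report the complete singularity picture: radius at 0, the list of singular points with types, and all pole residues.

Denominator factor (δ + 8/5)^3: pole of order 3 at -8/5, modulus 8/5.
Branch term (3/5)*sqrt(1 - δ/(-9/11)): its argument vanishes at δ = -9/11, a square-root branch point, modulus 9/11.
Branch term (19/4)*sqrt(1 - δ/(-1/2)): its argument vanishes at δ = -1/2, a square-root branch point, modulus 1/2.
The radius of convergence is the smallest modulus among the singular points: 1/2.
The branch terms are analytic at -8/5 and contribute nothing to the residue; only the rational part matters.
At the order-3 pole -8/5 set g(δ) = (δ - (-8/5))^3*(rational part) = -δ/11 - 4/7.
Order-3 pole: residue = g''(a)/2; g''(-8/5) = 0, so the residue is 0.
List the singular points by increasing real part (a conjugate pair: the negative imaginary part first).

Radius of convergence at 0: 1/2.
At -8/5: a pole of order 3; residue 0.
At -9/11: an algebraic (square-root) branch point.
At -1/2: an algebraic (square-root) branch point.


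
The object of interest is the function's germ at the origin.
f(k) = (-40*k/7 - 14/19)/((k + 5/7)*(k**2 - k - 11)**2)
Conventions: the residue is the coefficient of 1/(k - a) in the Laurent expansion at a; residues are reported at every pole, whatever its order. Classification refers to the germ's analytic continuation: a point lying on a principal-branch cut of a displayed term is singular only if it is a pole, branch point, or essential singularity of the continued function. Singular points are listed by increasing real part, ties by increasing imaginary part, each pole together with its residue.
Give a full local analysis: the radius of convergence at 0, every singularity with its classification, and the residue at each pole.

Denominator factor (k + 5/7): pole of order 1 at -5/7, modulus 5/7.
Denominator factor (k**2 - k - 11)^2: discriminant 45, real irrational roots 1/2 + (3/2)*sqrt(5) and 1/2 - (3/2)*sqrt(5); poles of order 2, moduli 1/2 + (3/2)*sqrt(5) and -1/2 + (3/2)*sqrt(5).
The radius of convergence is the smallest modulus among the singular points: 5/7.
The factor k**2 - k - 11 splits as (k - a)(k - a') with a = 1/2 - (3/2)*sqrt(5), a' = 1/2 + (3/2)*sqrt(5). At the order-2 pole a set g(k) = (k - a)^2*f(k) = [(-40*k/7 - 14/19)/(k + 5/7)] / (k - a')^2.
Order-2 pole: residue = g'(a); g'(1/2 - (3/2)*sqrt(5)) = -76293/4359379 - (61781681/2942580825)*sqrt(5), so the residue is -76293/4359379 - (61781681/2942580825)*sqrt(5).
At the order-1 pole -5/7 set g(k) = (k - (-5/7))*f(k) = (-40*k/7 - 14/19)/(k**2 - k - 11)**2.
Simple pole: residue = g(a) at a = -5/7, which is 152586/4359379.
The factor k**2 - k - 11 splits as (k - a)(k - a') with a = 1/2 + (3/2)*sqrt(5), a' = 1/2 - (3/2)*sqrt(5). At the order-2 pole a set g(k) = (k - a)^2*f(k) = [(-40*k/7 - 14/19)/(k + 5/7)] / (k - a')^2.
Order-2 pole: residue = g'(a); g'(1/2 + (3/2)*sqrt(5)) = -76293/4359379 + (61781681/2942580825)*sqrt(5), so the residue is -76293/4359379 + (61781681/2942580825)*sqrt(5).
List the singular points by increasing real part (a conjugate pair: the negative imaginary part first).

Radius of convergence at 0: 5/7.
At 1/2 - (3/2)*sqrt(5): a pole of order 2; residue -76293/4359379 - (61781681/2942580825)*sqrt(5).
At -5/7: a pole of order 1; residue 152586/4359379.
At 1/2 + (3/2)*sqrt(5): a pole of order 2; residue -76293/4359379 + (61781681/2942580825)*sqrt(5).
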